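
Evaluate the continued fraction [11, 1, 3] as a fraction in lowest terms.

Fold from the inside: start with 3/1.
  1 + 1/3 = 4/3
  11 + 3/4 = 47/4

47/4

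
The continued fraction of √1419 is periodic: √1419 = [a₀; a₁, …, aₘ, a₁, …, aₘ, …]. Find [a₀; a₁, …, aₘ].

a₀ = ⌊√1419⌋ = 37.
With m₀=0, d₀=1 and mₖ₊₁ = dₖaₖ − mₖ, dₖ₊₁ = (n − mₖ₊₁²)/dₖ, aₖ₊₁ = ⌊(a₀+mₖ₊₁)/dₖ₊₁⌋:
  k=1: m=37, d=50, a=1
  k=2: m=13, d=25, a=2
  k=3: m=37, d=2, a=37
  k=4: m=37, d=25, a=2
  k=5: m=13, d=50, a=1
  k=6: m=37, d=1, a=74
d=1 and a=2a₀=74 at k=6, so the next step gives (m, d) = (37, 50) again — its k=1 value — and the period has length 6.

[37; 1, 2, 37, 2, 1, 74]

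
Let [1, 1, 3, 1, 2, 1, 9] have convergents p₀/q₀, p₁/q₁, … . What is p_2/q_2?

7/4

Using pₖ = aₖpₖ₋₁ + pₖ₋₂, qₖ = aₖqₖ₋₁ + qₖ₋₂ (with p₋₁=1, p₋₂=0, q₋₁=0, q₋₂=1):
  k=0: a=1, p=1, q=1
  k=1: a=1, p=2, q=1
  k=2: a=3, p=7, q=4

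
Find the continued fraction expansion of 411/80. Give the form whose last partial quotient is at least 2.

411 = 5*80 + 11
80 = 7*11 + 3
11 = 3*3 + 2
3 = 1*2 + 1
2 = 2*1 + 0  (stop)
So 411/80 = [5; 7, 3, 1, 2].

[5; 7, 3, 1, 2]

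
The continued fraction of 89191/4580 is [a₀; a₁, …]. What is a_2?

89191 = 19·4580 + 2171   →  a_0 = 19
4580 = 2·2171 + 238   →  a_1 = 2
2171 = 9·238 + 29   →  a_2 = 9

9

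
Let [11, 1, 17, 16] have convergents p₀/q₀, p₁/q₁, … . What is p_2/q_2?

Using pₖ = aₖpₖ₋₁ + pₖ₋₂, qₖ = aₖqₖ₋₁ + qₖ₋₂ (with p₋₁=1, p₋₂=0, q₋₁=0, q₋₂=1):
  k=0: a=11, p=11, q=1
  k=1: a=1, p=12, q=1
  k=2: a=17, p=215, q=18

215/18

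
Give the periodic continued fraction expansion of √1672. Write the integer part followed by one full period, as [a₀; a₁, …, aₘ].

a₀ = ⌊√1672⌋ = 40.
With m₀=0, d₀=1 and mₖ₊₁ = dₖaₖ − mₖ, dₖ₊₁ = (n − mₖ₊₁²)/dₖ, aₖ₊₁ = ⌊(a₀+mₖ₊₁)/dₖ₊₁⌋:
  k=1: m=40, d=72, a=1
  k=2: m=32, d=9, a=8
  k=3: m=40, d=8, a=10
  k=4: m=40, d=9, a=8
  k=5: m=32, d=72, a=1
  k=6: m=40, d=1, a=80
d=1 and a=2a₀=80 at k=6, so the next step gives (m, d) = (40, 72) again — its k=1 value — and the period has length 6.

[40; 1, 8, 10, 8, 1, 80]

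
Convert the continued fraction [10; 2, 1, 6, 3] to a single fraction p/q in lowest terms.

652/63

Using pₖ = aₖpₖ₋₁ + pₖ₋₂ and qₖ = aₖqₖ₋₁ + qₖ₋₂:
  k=0: a=10, p=10, q=1
  k=1: a=2, p=21, q=2
  k=2: a=1, p=31, q=3
  k=3: a=6, p=207, q=20
  k=4: a=3, p=652, q=63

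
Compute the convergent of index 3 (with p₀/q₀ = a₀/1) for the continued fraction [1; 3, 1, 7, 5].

Using pₖ = aₖpₖ₋₁ + pₖ₋₂, qₖ = aₖqₖ₋₁ + qₖ₋₂ (with p₋₁=1, p₋₂=0, q₋₁=0, q₋₂=1):
  k=0: a=1, p=1, q=1
  k=1: a=3, p=4, q=3
  k=2: a=1, p=5, q=4
  k=3: a=7, p=39, q=31

39/31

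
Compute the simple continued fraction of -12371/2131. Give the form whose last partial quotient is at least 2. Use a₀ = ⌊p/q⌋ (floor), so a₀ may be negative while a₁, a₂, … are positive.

-12371 = -6×2131 + 415
2131 = 5×415 + 56
415 = 7×56 + 23
56 = 2×23 + 10
23 = 2×10 + 3
10 = 3×3 + 1
3 = 3×1 + 0  (stop)
So -12371/2131 = [-6; 5, 7, 2, 2, 3, 3].

[-6; 5, 7, 2, 2, 3, 3]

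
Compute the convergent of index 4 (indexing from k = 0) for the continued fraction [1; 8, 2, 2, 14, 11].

677/605

Using pₖ = aₖpₖ₋₁ + pₖ₋₂, qₖ = aₖqₖ₋₁ + qₖ₋₂ (with p₋₁=1, p₋₂=0, q₋₁=0, q₋₂=1):
  k=0: a=1, p=1, q=1
  k=1: a=8, p=9, q=8
  k=2: a=2, p=19, q=17
  k=3: a=2, p=47, q=42
  k=4: a=14, p=677, q=605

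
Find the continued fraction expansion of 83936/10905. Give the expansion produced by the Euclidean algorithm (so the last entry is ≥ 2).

[7; 1, 2, 3, 3, 18, 18]

83936 = 7*10905 + 7601
10905 = 1*7601 + 3304
7601 = 2*3304 + 993
3304 = 3*993 + 325
993 = 3*325 + 18
325 = 18*18 + 1
18 = 18*1 + 0  (stop)
So 83936/10905 = [7; 1, 2, 3, 3, 18, 18].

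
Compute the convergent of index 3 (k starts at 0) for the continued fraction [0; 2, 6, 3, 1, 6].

19/41

Using pₖ = aₖpₖ₋₁ + pₖ₋₂, qₖ = aₖqₖ₋₁ + qₖ₋₂ (with p₋₁=1, p₋₂=0, q₋₁=0, q₋₂=1):
  k=0: a=0, p=0, q=1
  k=1: a=2, p=1, q=2
  k=2: a=6, p=6, q=13
  k=3: a=3, p=19, q=41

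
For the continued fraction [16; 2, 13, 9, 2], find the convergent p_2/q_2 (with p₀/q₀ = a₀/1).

Using pₖ = aₖpₖ₋₁ + pₖ₋₂, qₖ = aₖqₖ₋₁ + qₖ₋₂ (with p₋₁=1, p₋₂=0, q₋₁=0, q₋₂=1):
  k=0: a=16, p=16, q=1
  k=1: a=2, p=33, q=2
  k=2: a=13, p=445, q=27

445/27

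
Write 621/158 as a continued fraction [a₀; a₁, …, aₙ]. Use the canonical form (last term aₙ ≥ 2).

[3; 1, 13, 2, 1, 3]

621 = 3*158 + 147
158 = 1*147 + 11
147 = 13*11 + 4
11 = 2*4 + 3
4 = 1*3 + 1
3 = 3*1 + 0  (stop)
So 621/158 = [3; 1, 13, 2, 1, 3].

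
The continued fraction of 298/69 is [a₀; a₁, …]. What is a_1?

298 = 4·69 + 22   →  a_0 = 4
69 = 3·22 + 3   →  a_1 = 3

3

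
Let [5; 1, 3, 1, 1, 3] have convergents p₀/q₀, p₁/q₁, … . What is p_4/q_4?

Using pₖ = aₖpₖ₋₁ + pₖ₋₂, qₖ = aₖqₖ₋₁ + qₖ₋₂ (with p₋₁=1, p₋₂=0, q₋₁=0, q₋₂=1):
  k=0: a=5, p=5, q=1
  k=1: a=1, p=6, q=1
  k=2: a=3, p=23, q=4
  k=3: a=1, p=29, q=5
  k=4: a=1, p=52, q=9

52/9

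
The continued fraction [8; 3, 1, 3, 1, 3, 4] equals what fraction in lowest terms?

Fold from the inside: start with 4/1.
  3 + 1/4 = 13/4
  1 + 4/13 = 17/13
  3 + 13/17 = 64/17
  1 + 17/64 = 81/64
  3 + 64/81 = 307/81
  8 + 81/307 = 2537/307

2537/307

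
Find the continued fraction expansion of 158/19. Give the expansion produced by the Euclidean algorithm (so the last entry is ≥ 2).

158 = 8·19 + 6
19 = 3·6 + 1
6 = 6·1 + 0  (stop)
So 158/19 = [8; 3, 6].

[8; 3, 6]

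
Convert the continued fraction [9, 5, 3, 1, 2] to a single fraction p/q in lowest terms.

Fold from the inside: start with 2/1.
  1 + 1/2 = 3/2
  3 + 2/3 = 11/3
  5 + 3/11 = 58/11
  9 + 11/58 = 533/58

533/58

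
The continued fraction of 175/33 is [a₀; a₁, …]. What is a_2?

175 = 5·33 + 10   →  a_0 = 5
33 = 3·10 + 3   →  a_1 = 3
10 = 3·3 + 1   →  a_2 = 3

3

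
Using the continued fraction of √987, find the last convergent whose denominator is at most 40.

377/12

√987 = [31; 2, 2, 2, 62, …] (period length 4).
Convergents:
  p_0/q_0 = 31/1
  p_1/q_1 = 63/2
  p_2/q_2 = 157/5
  p_3/q_3 = 377/12
  p_4/q_4 = 23531/749
q_3 = 12 ≤ 40 < 749 = q_4, so the answer is 377/12.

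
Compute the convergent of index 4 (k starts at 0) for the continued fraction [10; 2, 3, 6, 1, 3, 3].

Using pₖ = aₖpₖ₋₁ + pₖ₋₂, qₖ = aₖqₖ₋₁ + qₖ₋₂ (with p₋₁=1, p₋₂=0, q₋₁=0, q₋₂=1):
  k=0: a=10, p=10, q=1
  k=1: a=2, p=21, q=2
  k=2: a=3, p=73, q=7
  k=3: a=6, p=459, q=44
  k=4: a=1, p=532, q=51

532/51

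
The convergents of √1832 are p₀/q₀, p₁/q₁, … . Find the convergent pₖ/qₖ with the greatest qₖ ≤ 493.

√1832 = [42; 1, 4, 21, 4, 1, 84, …] (period length 6).
Convergents:
  p_0/q_0 = 42/1
  p_1/q_1 = 43/1
  p_2/q_2 = 214/5
  p_3/q_3 = 4537/106
  p_4/q_4 = 18362/429
  p_5/q_5 = 22899/535
q_4 = 429 ≤ 493 < 535 = q_5, so the answer is 18362/429.

18362/429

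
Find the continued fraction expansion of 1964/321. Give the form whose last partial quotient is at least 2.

1964 = 6·321 + 38
321 = 8·38 + 17
38 = 2·17 + 4
17 = 4·4 + 1
4 = 4·1 + 0  (stop)
So 1964/321 = [6; 8, 2, 4, 4].

[6; 8, 2, 4, 4]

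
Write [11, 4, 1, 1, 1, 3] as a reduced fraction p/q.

572/51

Using pₖ = aₖpₖ₋₁ + pₖ₋₂ and qₖ = aₖqₖ₋₁ + qₖ₋₂:
  k=0: a=11, p=11, q=1
  k=1: a=4, p=45, q=4
  k=2: a=1, p=56, q=5
  k=3: a=1, p=101, q=9
  k=4: a=1, p=157, q=14
  k=5: a=3, p=572, q=51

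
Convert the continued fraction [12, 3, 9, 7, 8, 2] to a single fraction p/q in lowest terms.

Fold from the inside: start with 2/1.
  8 + 1/2 = 17/2
  7 + 2/17 = 121/17
  9 + 17/121 = 1106/121
  3 + 121/1106 = 3439/1106
  12 + 1106/3439 = 42374/3439

42374/3439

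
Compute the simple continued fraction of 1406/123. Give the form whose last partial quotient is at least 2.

[11; 2, 3, 8, 2]

1406 = 11*123 + 53
123 = 2*53 + 17
53 = 3*17 + 2
17 = 8*2 + 1
2 = 2*1 + 0  (stop)
So 1406/123 = [11; 2, 3, 8, 2].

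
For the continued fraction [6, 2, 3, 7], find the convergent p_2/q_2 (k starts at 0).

Using pₖ = aₖpₖ₋₁ + pₖ₋₂, qₖ = aₖqₖ₋₁ + qₖ₋₂ (with p₋₁=1, p₋₂=0, q₋₁=0, q₋₂=1):
  k=0: a=6, p=6, q=1
  k=1: a=2, p=13, q=2
  k=2: a=3, p=45, q=7

45/7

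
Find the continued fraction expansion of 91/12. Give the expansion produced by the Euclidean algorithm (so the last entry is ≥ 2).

91 = 7·12 + 7
12 = 1·7 + 5
7 = 1·5 + 2
5 = 2·2 + 1
2 = 2·1 + 0  (stop)
So 91/12 = [7; 1, 1, 2, 2].

[7; 1, 1, 2, 2]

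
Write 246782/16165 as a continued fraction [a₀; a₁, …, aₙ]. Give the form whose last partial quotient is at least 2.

[15; 3, 1, 3, 19, 3, 18]

246782 = 15·16165 + 4307
16165 = 3·4307 + 3244
4307 = 1·3244 + 1063
3244 = 3·1063 + 55
1063 = 19·55 + 18
55 = 3·18 + 1
18 = 18·1 + 0  (stop)
So 246782/16165 = [15; 3, 1, 3, 19, 3, 18].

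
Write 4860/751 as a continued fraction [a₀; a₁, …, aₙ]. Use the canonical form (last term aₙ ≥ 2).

4860 = 6·751 + 354
751 = 2·354 + 43
354 = 8·43 + 10
43 = 4·10 + 3
10 = 3·3 + 1
3 = 3·1 + 0  (stop)
So 4860/751 = [6; 2, 8, 4, 3, 3].

[6; 2, 8, 4, 3, 3]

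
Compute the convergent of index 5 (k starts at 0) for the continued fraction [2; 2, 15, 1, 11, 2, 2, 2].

Using pₖ = aₖpₖ₋₁ + pₖ₋₂, qₖ = aₖqₖ₋₁ + qₖ₋₂ (with p₋₁=1, p₋₂=0, q₋₁=0, q₋₂=1):
  k=0: a=2, p=2, q=1
  k=1: a=2, p=5, q=2
  k=2: a=15, p=77, q=31
  k=3: a=1, p=82, q=33
  k=4: a=11, p=979, q=394
  k=5: a=2, p=2040, q=821

2040/821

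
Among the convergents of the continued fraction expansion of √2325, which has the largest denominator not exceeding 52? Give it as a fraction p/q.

1543/32

√2325 = [48; 4, 1, 1, 2, 1, 1, 4, 96, …] (period length 8).
Convergents:
  p_0/q_0 = 48/1
  p_1/q_1 = 193/4
  p_2/q_2 = 241/5
  p_3/q_3 = 434/9
  p_4/q_4 = 1109/23
  p_5/q_5 = 1543/32
  p_6/q_6 = 2652/55
q_5 = 32 ≤ 52 < 55 = q_6, so the answer is 1543/32.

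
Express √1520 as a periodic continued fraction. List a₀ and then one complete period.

[38; 1, 76]

a₀ = ⌊√1520⌋ = 38.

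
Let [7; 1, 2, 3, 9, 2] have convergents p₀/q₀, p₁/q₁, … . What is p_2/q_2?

Using pₖ = aₖpₖ₋₁ + pₖ₋₂, qₖ = aₖqₖ₋₁ + qₖ₋₂ (with p₋₁=1, p₋₂=0, q₋₁=0, q₋₂=1):
  k=0: a=7, p=7, q=1
  k=1: a=1, p=8, q=1
  k=2: a=2, p=23, q=3

23/3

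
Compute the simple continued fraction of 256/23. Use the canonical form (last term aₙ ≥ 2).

[11; 7, 1, 2]

256 = 11*23 + 3
23 = 7*3 + 2
3 = 1*2 + 1
2 = 2*1 + 0  (stop)
So 256/23 = [11; 7, 1, 2].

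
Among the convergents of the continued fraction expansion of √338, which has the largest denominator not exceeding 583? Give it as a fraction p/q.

√338 = [18; 2, 1, 1, 2, 36, …] (period length 5).
Convergents:
  p_0/q_0 = 18/1
  p_1/q_1 = 37/2
  p_2/q_2 = 55/3
  p_3/q_3 = 92/5
  p_4/q_4 = 239/13
  p_5/q_5 = 8696/473
  p_6/q_6 = 17631/959
q_5 = 473 ≤ 583 < 959 = q_6, so the answer is 8696/473.

8696/473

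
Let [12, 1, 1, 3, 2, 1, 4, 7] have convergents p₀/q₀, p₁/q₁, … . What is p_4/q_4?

201/16

Using pₖ = aₖpₖ₋₁ + pₖ₋₂, qₖ = aₖqₖ₋₁ + qₖ₋₂ (with p₋₁=1, p₋₂=0, q₋₁=0, q₋₂=1):
  k=0: a=12, p=12, q=1
  k=1: a=1, p=13, q=1
  k=2: a=1, p=25, q=2
  k=3: a=3, p=88, q=7
  k=4: a=2, p=201, q=16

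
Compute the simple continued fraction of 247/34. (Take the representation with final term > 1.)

[7; 3, 1, 3, 2]

247 = 7*34 + 9
34 = 3*9 + 7
9 = 1*7 + 2
7 = 3*2 + 1
2 = 2*1 + 0  (stop)
So 247/34 = [7; 3, 1, 3, 2].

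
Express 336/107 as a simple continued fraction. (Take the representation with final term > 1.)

[3; 7, 7, 2]

336 = 3·107 + 15
107 = 7·15 + 2
15 = 7·2 + 1
2 = 2·1 + 0  (stop)
So 336/107 = [3; 7, 7, 2].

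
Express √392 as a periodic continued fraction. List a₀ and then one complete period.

[19; 1, 3, 1, 38]

a₀ = ⌊√392⌋ = 19.
With m₀=0, d₀=1 and mₖ₊₁ = dₖaₖ − mₖ, dₖ₊₁ = (n − mₖ₊₁²)/dₖ, aₖ₊₁ = ⌊(a₀+mₖ₊₁)/dₖ₊₁⌋:
  k=1: m=19, d=31, a=1
  k=2: m=12, d=8, a=3
  k=3: m=12, d=31, a=1
  k=4: m=19, d=1, a=38
d=1 and a=2a₀=38 at k=4, so the next step gives (m, d) = (19, 31) again — its k=1 value — and the period has length 4.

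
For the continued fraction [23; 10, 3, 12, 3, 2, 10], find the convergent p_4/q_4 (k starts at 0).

27185/1177

Using pₖ = aₖpₖ₋₁ + pₖ₋₂, qₖ = aₖqₖ₋₁ + qₖ₋₂ (with p₋₁=1, p₋₂=0, q₋₁=0, q₋₂=1):
  k=0: a=23, p=23, q=1
  k=1: a=10, p=231, q=10
  k=2: a=3, p=716, q=31
  k=3: a=12, p=8823, q=382
  k=4: a=3, p=27185, q=1177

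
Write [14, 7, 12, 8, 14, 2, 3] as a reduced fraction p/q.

Using pₖ = aₖpₖ₋₁ + pₖ₋₂ and qₖ = aₖqₖ₋₁ + qₖ₋₂:
  k=0: a=14, p=14, q=1
  k=1: a=7, p=99, q=7
  k=2: a=12, p=1202, q=85
  k=3: a=8, p=9715, q=687
  k=4: a=14, p=137212, q=9703
  k=5: a=2, p=284139, q=20093
  k=6: a=3, p=989629, q=69982

989629/69982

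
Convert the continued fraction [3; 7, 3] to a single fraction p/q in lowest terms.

Using pₖ = aₖpₖ₋₁ + pₖ₋₂ and qₖ = aₖqₖ₋₁ + qₖ₋₂:
  k=0: a=3, p=3, q=1
  k=1: a=7, p=22, q=7
  k=2: a=3, p=69, q=22

69/22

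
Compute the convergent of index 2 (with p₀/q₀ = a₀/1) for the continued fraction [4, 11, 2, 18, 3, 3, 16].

94/23

Using pₖ = aₖpₖ₋₁ + pₖ₋₂, qₖ = aₖqₖ₋₁ + qₖ₋₂ (with p₋₁=1, p₋₂=0, q₋₁=0, q₋₂=1):
  k=0: a=4, p=4, q=1
  k=1: a=11, p=45, q=11
  k=2: a=2, p=94, q=23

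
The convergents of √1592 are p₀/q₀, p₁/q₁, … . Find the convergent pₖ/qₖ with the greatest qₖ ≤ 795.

31481/789

√1592 = [39; 1, 8, 1, 78, …] (period length 4).
Convergents:
  p_0/q_0 = 39/1
  p_1/q_1 = 40/1
  p_2/q_2 = 359/9
  p_3/q_3 = 399/10
  p_4/q_4 = 31481/789
  p_5/q_5 = 31880/799
q_4 = 789 ≤ 795 < 799 = q_5, so the answer is 31481/789.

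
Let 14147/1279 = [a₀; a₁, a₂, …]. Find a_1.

14147 = 11·1279 + 78   →  a_0 = 11
1279 = 16·78 + 31   →  a_1 = 16

16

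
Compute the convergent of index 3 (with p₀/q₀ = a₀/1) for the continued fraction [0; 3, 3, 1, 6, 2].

4/13

Using pₖ = aₖpₖ₋₁ + pₖ₋₂, qₖ = aₖqₖ₋₁ + qₖ₋₂ (with p₋₁=1, p₋₂=0, q₋₁=0, q₋₂=1):
  k=0: a=0, p=0, q=1
  k=1: a=3, p=1, q=3
  k=2: a=3, p=3, q=10
  k=3: a=1, p=4, q=13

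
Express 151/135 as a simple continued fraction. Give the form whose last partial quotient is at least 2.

151 = 1*135 + 16
135 = 8*16 + 7
16 = 2*7 + 2
7 = 3*2 + 1
2 = 2*1 + 0  (stop)
So 151/135 = [1; 8, 2, 3, 2].

[1; 8, 2, 3, 2]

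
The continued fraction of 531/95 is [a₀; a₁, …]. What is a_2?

1

531 = 5·95 + 56   →  a_0 = 5
95 = 1·56 + 39   →  a_1 = 1
56 = 1·39 + 17   →  a_2 = 1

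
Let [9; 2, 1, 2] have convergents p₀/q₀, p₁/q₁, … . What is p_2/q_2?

Using pₖ = aₖpₖ₋₁ + pₖ₋₂, qₖ = aₖqₖ₋₁ + qₖ₋₂ (with p₋₁=1, p₋₂=0, q₋₁=0, q₋₂=1):
  k=0: a=9, p=9, q=1
  k=1: a=2, p=19, q=2
  k=2: a=1, p=28, q=3

28/3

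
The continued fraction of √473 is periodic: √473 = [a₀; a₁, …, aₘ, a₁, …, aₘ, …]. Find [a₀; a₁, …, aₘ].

[21; 1, 2, 1, 42]

a₀ = ⌊√473⌋ = 21.
With m₀=0, d₀=1 and mₖ₊₁ = dₖaₖ − mₖ, dₖ₊₁ = (n − mₖ₊₁²)/dₖ, aₖ₊₁ = ⌊(a₀+mₖ₊₁)/dₖ₊₁⌋:
  k=1: m=21, d=32, a=1
  k=2: m=11, d=11, a=2
  k=3: m=11, d=32, a=1
  k=4: m=21, d=1, a=42
d=1 and a=2a₀=42 at k=4, so the next step gives (m, d) = (21, 32) again — its k=1 value — and the period has length 4.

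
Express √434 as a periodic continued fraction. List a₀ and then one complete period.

[20; 1, 4, 1, 40]

a₀ = ⌊√434⌋ = 20.
With m₀=0, d₀=1 and mₖ₊₁ = dₖaₖ − mₖ, dₖ₊₁ = (n − mₖ₊₁²)/dₖ, aₖ₊₁ = ⌊(a₀+mₖ₊₁)/dₖ₊₁⌋:
  k=1: m=20, d=34, a=1
  k=2: m=14, d=7, a=4
  k=3: m=14, d=34, a=1
  k=4: m=20, d=1, a=40
d=1 and a=2a₀=40 at k=4, so the next step gives (m, d) = (20, 34) again — its k=1 value — and the period has length 4.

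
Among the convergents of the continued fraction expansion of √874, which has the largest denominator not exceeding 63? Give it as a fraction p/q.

√874 = [29; 1, 1, 3, 2, 3, 1, 1, 58, …] (period length 8).
Convergents:
  p_0/q_0 = 29/1
  p_1/q_1 = 30/1
  p_2/q_2 = 59/2
  p_3/q_3 = 207/7
  p_4/q_4 = 473/16
  p_5/q_5 = 1626/55
  p_6/q_6 = 2099/71
q_5 = 55 ≤ 63 < 71 = q_6, so the answer is 1626/55.

1626/55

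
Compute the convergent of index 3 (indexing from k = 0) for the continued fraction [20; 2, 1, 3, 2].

Using pₖ = aₖpₖ₋₁ + pₖ₋₂, qₖ = aₖqₖ₋₁ + qₖ₋₂ (with p₋₁=1, p₋₂=0, q₋₁=0, q₋₂=1):
  k=0: a=20, p=20, q=1
  k=1: a=2, p=41, q=2
  k=2: a=1, p=61, q=3
  k=3: a=3, p=224, q=11

224/11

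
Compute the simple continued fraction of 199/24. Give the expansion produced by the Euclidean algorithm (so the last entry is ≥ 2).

[8; 3, 2, 3]

199 = 8*24 + 7
24 = 3*7 + 3
7 = 2*3 + 1
3 = 3*1 + 0  (stop)
So 199/24 = [8; 3, 2, 3].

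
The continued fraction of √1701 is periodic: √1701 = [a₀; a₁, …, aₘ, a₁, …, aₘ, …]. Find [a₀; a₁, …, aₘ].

[41; 4, 8, 1, 10, 1, 8, 4, 82]

a₀ = ⌊√1701⌋ = 41.
With m₀=0, d₀=1 and mₖ₊₁ = dₖaₖ − mₖ, dₖ₊₁ = (n − mₖ₊₁²)/dₖ, aₖ₊₁ = ⌊(a₀+mₖ₊₁)/dₖ₊₁⌋:
  k=1: m=41, d=20, a=4
  k=2: m=39, d=9, a=8
  k=3: m=33, d=68, a=1
  k=4: m=35, d=7, a=10
  k=5: m=35, d=68, a=1
  k=6: m=33, d=9, a=8
  k=7: m=39, d=20, a=4
  k=8: m=41, d=1, a=82
d=1 and a=2a₀=82 at k=8, so the next step gives (m, d) = (41, 20) again — its k=1 value — and the period has length 8.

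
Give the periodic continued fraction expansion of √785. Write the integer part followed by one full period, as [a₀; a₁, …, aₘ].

a₀ = ⌊√785⌋ = 28.
With m₀=0, d₀=1 and mₖ₊₁ = dₖaₖ − mₖ, dₖ₊₁ = (n − mₖ₊₁²)/dₖ, aₖ₊₁ = ⌊(a₀+mₖ₊₁)/dₖ₊₁⌋:
  k=1: m=28, d=1, a=56
d=1 and a=2a₀=56 at k=1, so the next step gives (m, d) = (28, 1) again — its k=1 value — and the period has length 1.

[28; 56]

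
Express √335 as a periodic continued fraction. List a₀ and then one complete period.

a₀ = ⌊√335⌋ = 18.
With m₀=0, d₀=1 and mₖ₊₁ = dₖaₖ − mₖ, dₖ₊₁ = (n − mₖ₊₁²)/dₖ, aₖ₊₁ = ⌊(a₀+mₖ₊₁)/dₖ₊₁⌋:
  k=1: m=18, d=11, a=3
  k=2: m=15, d=10, a=3
  k=3: m=15, d=11, a=3
  k=4: m=18, d=1, a=36
d=1 and a=2a₀=36 at k=4, so the next step gives (m, d) = (18, 11) again — its k=1 value — and the period has length 4.

[18; 3, 3, 3, 36]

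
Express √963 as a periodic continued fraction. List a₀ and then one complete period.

[31; 31, 62]

a₀ = ⌊√963⌋ = 31.
With m₀=0, d₀=1 and mₖ₊₁ = dₖaₖ − mₖ, dₖ₊₁ = (n − mₖ₊₁²)/dₖ, aₖ₊₁ = ⌊(a₀+mₖ₊₁)/dₖ₊₁⌋:
  k=1: m=31, d=2, a=31
  k=2: m=31, d=1, a=62
d=1 and a=2a₀=62 at k=2, so the next step gives (m, d) = (31, 2) again — its k=1 value — and the period has length 2.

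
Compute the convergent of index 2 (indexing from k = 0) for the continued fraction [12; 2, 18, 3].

Using pₖ = aₖpₖ₋₁ + pₖ₋₂, qₖ = aₖqₖ₋₁ + qₖ₋₂ (with p₋₁=1, p₋₂=0, q₋₁=0, q₋₂=1):
  k=0: a=12, p=12, q=1
  k=1: a=2, p=25, q=2
  k=2: a=18, p=462, q=37

462/37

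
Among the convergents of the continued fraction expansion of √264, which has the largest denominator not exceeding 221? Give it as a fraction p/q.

√264 = [16; 4, 32, …] (period length 2).
Convergents:
  p_0/q_0 = 16/1
  p_1/q_1 = 65/4
  p_2/q_2 = 2096/129
  p_3/q_3 = 8449/520
q_2 = 129 ≤ 221 < 520 = q_3, so the answer is 2096/129.

2096/129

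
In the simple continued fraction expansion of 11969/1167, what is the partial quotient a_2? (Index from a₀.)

1

11969 = 10·1167 + 299   →  a_0 = 10
1167 = 3·299 + 270   →  a_1 = 3
299 = 1·270 + 29   →  a_2 = 1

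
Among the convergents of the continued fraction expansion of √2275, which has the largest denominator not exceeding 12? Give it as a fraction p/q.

477/10

√2275 = [47; 1, 2, 3, 2, 1, 94, …] (period length 6).
Convergents:
  p_0/q_0 = 47/1
  p_1/q_1 = 48/1
  p_2/q_2 = 143/3
  p_3/q_3 = 477/10
  p_4/q_4 = 1097/23
q_3 = 10 ≤ 12 < 23 = q_4, so the answer is 477/10.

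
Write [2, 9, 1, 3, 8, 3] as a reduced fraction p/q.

Using pₖ = aₖpₖ₋₁ + pₖ₋₂ and qₖ = aₖqₖ₋₁ + qₖ₋₂:
  k=0: a=2, p=2, q=1
  k=1: a=9, p=19, q=9
  k=2: a=1, p=21, q=10
  k=3: a=3, p=82, q=39
  k=4: a=8, p=677, q=322
  k=5: a=3, p=2113, q=1005

2113/1005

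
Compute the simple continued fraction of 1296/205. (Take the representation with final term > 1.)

[6; 3, 9, 2, 3]

1296 = 6*205 + 66
205 = 3*66 + 7
66 = 9*7 + 3
7 = 2*3 + 1
3 = 3*1 + 0  (stop)
So 1296/205 = [6; 3, 9, 2, 3].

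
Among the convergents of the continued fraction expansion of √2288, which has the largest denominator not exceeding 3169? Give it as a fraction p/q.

137233/2869

√2288 = [47; 1, 4, 1, 94, …] (period length 4).
Convergents:
  p_0/q_0 = 47/1
  p_1/q_1 = 48/1
  p_2/q_2 = 239/5
  p_3/q_3 = 287/6
  p_4/q_4 = 27217/569
  p_5/q_5 = 27504/575
  p_6/q_6 = 137233/2869
  p_7/q_7 = 164737/3444
q_6 = 2869 ≤ 3169 < 3444 = q_7, so the answer is 137233/2869.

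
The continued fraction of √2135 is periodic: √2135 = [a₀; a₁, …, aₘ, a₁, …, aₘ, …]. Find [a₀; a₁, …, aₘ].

[46; 4, 1, 5, 1, 4, 92]

a₀ = ⌊√2135⌋ = 46.
With m₀=0, d₀=1 and mₖ₊₁ = dₖaₖ − mₖ, dₖ₊₁ = (n − mₖ₊₁²)/dₖ, aₖ₊₁ = ⌊(a₀+mₖ₊₁)/dₖ₊₁⌋:
  k=1: m=46, d=19, a=4
  k=2: m=30, d=65, a=1
  k=3: m=35, d=14, a=5
  k=4: m=35, d=65, a=1
  k=5: m=30, d=19, a=4
  k=6: m=46, d=1, a=92
d=1 and a=2a₀=92 at k=6, so the next step gives (m, d) = (46, 19) again — its k=1 value — and the period has length 6.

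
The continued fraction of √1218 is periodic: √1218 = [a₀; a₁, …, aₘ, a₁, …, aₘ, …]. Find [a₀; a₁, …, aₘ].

[34; 1, 8, 1, 68]

a₀ = ⌊√1218⌋ = 34.
With m₀=0, d₀=1 and mₖ₊₁ = dₖaₖ − mₖ, dₖ₊₁ = (n − mₖ₊₁²)/dₖ, aₖ₊₁ = ⌊(a₀+mₖ₊₁)/dₖ₊₁⌋:
  k=1: m=34, d=62, a=1
  k=2: m=28, d=7, a=8
  k=3: m=28, d=62, a=1
  k=4: m=34, d=1, a=68
d=1 and a=2a₀=68 at k=4, so the next step gives (m, d) = (34, 62) again — its k=1 value — and the period has length 4.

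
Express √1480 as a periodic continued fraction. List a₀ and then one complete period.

[38; 2, 8, 19, 8, 2, 76]

a₀ = ⌊√1480⌋ = 38.
With m₀=0, d₀=1 and mₖ₊₁ = dₖaₖ − mₖ, dₖ₊₁ = (n − mₖ₊₁²)/dₖ, aₖ₊₁ = ⌊(a₀+mₖ₊₁)/dₖ₊₁⌋:
  k=1: m=38, d=36, a=2
  k=2: m=34, d=9, a=8
  k=3: m=38, d=4, a=19
  k=4: m=38, d=9, a=8
  k=5: m=34, d=36, a=2
  k=6: m=38, d=1, a=76
d=1 and a=2a₀=76 at k=6, so the next step gives (m, d) = (38, 36) again — its k=1 value — and the period has length 6.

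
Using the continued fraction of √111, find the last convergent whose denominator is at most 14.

√111 = [10; 1, 1, 6, 1, 1, 20, …] (period length 6).
Convergents:
  p_0/q_0 = 10/1
  p_1/q_1 = 11/1
  p_2/q_2 = 21/2
  p_3/q_3 = 137/13
  p_4/q_4 = 158/15
q_3 = 13 ≤ 14 < 15 = q_4, so the answer is 137/13.

137/13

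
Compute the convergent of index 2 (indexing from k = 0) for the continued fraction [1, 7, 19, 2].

153/134

Using pₖ = aₖpₖ₋₁ + pₖ₋₂, qₖ = aₖqₖ₋₁ + qₖ₋₂ (with p₋₁=1, p₋₂=0, q₋₁=0, q₋₂=1):
  k=0: a=1, p=1, q=1
  k=1: a=7, p=8, q=7
  k=2: a=19, p=153, q=134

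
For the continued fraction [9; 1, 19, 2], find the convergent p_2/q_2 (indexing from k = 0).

Using pₖ = aₖpₖ₋₁ + pₖ₋₂, qₖ = aₖqₖ₋₁ + qₖ₋₂ (with p₋₁=1, p₋₂=0, q₋₁=0, q₋₂=1):
  k=0: a=9, p=9, q=1
  k=1: a=1, p=10, q=1
  k=2: a=19, p=199, q=20

199/20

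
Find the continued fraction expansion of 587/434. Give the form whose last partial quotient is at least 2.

587 = 1*434 + 153
434 = 2*153 + 128
153 = 1*128 + 25
128 = 5*25 + 3
25 = 8*3 + 1
3 = 3*1 + 0  (stop)
So 587/434 = [1; 2, 1, 5, 8, 3].

[1; 2, 1, 5, 8, 3]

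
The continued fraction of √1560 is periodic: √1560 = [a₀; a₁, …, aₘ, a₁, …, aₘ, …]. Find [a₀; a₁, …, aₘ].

a₀ = ⌊√1560⌋ = 39.
With m₀=0, d₀=1 and mₖ₊₁ = dₖaₖ − mₖ, dₖ₊₁ = (n − mₖ₊₁²)/dₖ, aₖ₊₁ = ⌊(a₀+mₖ₊₁)/dₖ₊₁⌋:
  k=1: m=39, d=39, a=2
  k=2: m=39, d=1, a=78
d=1 and a=2a₀=78 at k=2, so the next step gives (m, d) = (39, 39) again — its k=1 value — and the period has length 2.

[39; 2, 78]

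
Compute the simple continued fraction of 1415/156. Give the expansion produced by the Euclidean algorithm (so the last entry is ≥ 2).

[9; 14, 5, 2]

1415 = 9·156 + 11
156 = 14·11 + 2
11 = 5·2 + 1
2 = 2·1 + 0  (stop)
So 1415/156 = [9; 14, 5, 2].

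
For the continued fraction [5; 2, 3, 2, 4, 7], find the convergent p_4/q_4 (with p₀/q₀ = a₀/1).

386/71

Using pₖ = aₖpₖ₋₁ + pₖ₋₂, qₖ = aₖqₖ₋₁ + qₖ₋₂ (with p₋₁=1, p₋₂=0, q₋₁=0, q₋₂=1):
  k=0: a=5, p=5, q=1
  k=1: a=2, p=11, q=2
  k=2: a=3, p=38, q=7
  k=3: a=2, p=87, q=16
  k=4: a=4, p=386, q=71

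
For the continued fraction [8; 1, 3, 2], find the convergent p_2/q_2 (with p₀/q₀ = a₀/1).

Using pₖ = aₖpₖ₋₁ + pₖ₋₂, qₖ = aₖqₖ₋₁ + qₖ₋₂ (with p₋₁=1, p₋₂=0, q₋₁=0, q₋₂=1):
  k=0: a=8, p=8, q=1
  k=1: a=1, p=9, q=1
  k=2: a=3, p=35, q=4

35/4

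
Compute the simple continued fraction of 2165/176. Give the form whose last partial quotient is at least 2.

[12; 3, 3, 8, 2]

2165 = 12·176 + 53
176 = 3·53 + 17
53 = 3·17 + 2
17 = 8·2 + 1
2 = 2·1 + 0  (stop)
So 2165/176 = [12; 3, 3, 8, 2].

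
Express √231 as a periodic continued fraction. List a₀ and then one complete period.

[15; 5, 30]

a₀ = ⌊√231⌋ = 15.
With m₀=0, d₀=1 and mₖ₊₁ = dₖaₖ − mₖ, dₖ₊₁ = (n − mₖ₊₁²)/dₖ, aₖ₊₁ = ⌊(a₀+mₖ₊₁)/dₖ₊₁⌋:
  k=1: m=15, d=6, a=5
  k=2: m=15, d=1, a=30
d=1 and a=2a₀=30 at k=2, so the next step gives (m, d) = (15, 6) again — its k=1 value — and the period has length 2.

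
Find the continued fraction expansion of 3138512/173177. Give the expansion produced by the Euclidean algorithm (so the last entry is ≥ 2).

3138512 = 18*173177 + 21326
173177 = 8*21326 + 2569
21326 = 8*2569 + 774
2569 = 3*774 + 247
774 = 3*247 + 33
247 = 7*33 + 16
33 = 2*16 + 1
16 = 16*1 + 0  (stop)
So 3138512/173177 = [18; 8, 8, 3, 3, 7, 2, 16].

[18; 8, 8, 3, 3, 7, 2, 16]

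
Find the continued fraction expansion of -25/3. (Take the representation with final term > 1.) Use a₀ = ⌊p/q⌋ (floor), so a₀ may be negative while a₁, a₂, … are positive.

-25 = -9*3 + 2
3 = 1*2 + 1
2 = 2*1 + 0  (stop)
So -25/3 = [-9; 1, 2].

[-9; 1, 2]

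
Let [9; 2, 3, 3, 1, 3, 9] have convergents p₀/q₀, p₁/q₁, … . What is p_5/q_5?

Using pₖ = aₖpₖ₋₁ + pₖ₋₂, qₖ = aₖqₖ₋₁ + qₖ₋₂ (with p₋₁=1, p₋₂=0, q₋₁=0, q₋₂=1):
  k=0: a=9, p=9, q=1
  k=1: a=2, p=19, q=2
  k=2: a=3, p=66, q=7
  k=3: a=3, p=217, q=23
  k=4: a=1, p=283, q=30
  k=5: a=3, p=1066, q=113

1066/113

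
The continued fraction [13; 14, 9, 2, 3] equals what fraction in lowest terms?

Fold from the inside: start with 3/1.
  2 + 1/3 = 7/3
  9 + 3/7 = 66/7
  14 + 7/66 = 931/66
  13 + 66/931 = 12169/931

12169/931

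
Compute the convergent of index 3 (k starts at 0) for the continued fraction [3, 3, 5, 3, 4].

169/51

Using pₖ = aₖpₖ₋₁ + pₖ₋₂, qₖ = aₖqₖ₋₁ + qₖ₋₂ (with p₋₁=1, p₋₂=0, q₋₁=0, q₋₂=1):
  k=0: a=3, p=3, q=1
  k=1: a=3, p=10, q=3
  k=2: a=5, p=53, q=16
  k=3: a=3, p=169, q=51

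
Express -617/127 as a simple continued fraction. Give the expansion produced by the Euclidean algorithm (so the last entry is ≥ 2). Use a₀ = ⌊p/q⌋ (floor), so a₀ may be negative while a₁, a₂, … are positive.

[-5; 7, 18]

-617 = -5×127 + 18
127 = 7×18 + 1
18 = 18×1 + 0  (stop)
So -617/127 = [-5; 7, 18].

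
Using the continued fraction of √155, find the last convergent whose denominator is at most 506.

6088/489

√155 = [12; 2, 4, 2, 24, …] (period length 4).
Convergents:
  p_0/q_0 = 12/1
  p_1/q_1 = 25/2
  p_2/q_2 = 112/9
  p_3/q_3 = 249/20
  p_4/q_4 = 6088/489
  p_5/q_5 = 12425/998
q_4 = 489 ≤ 506 < 998 = q_5, so the answer is 6088/489.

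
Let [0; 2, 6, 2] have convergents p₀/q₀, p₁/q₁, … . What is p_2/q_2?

Using pₖ = aₖpₖ₋₁ + pₖ₋₂, qₖ = aₖqₖ₋₁ + qₖ₋₂ (with p₋₁=1, p₋₂=0, q₋₁=0, q₋₂=1):
  k=0: a=0, p=0, q=1
  k=1: a=2, p=1, q=2
  k=2: a=6, p=6, q=13

6/13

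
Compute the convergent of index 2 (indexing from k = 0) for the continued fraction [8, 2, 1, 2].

25/3

Using pₖ = aₖpₖ₋₁ + pₖ₋₂, qₖ = aₖqₖ₋₁ + qₖ₋₂ (with p₋₁=1, p₋₂=0, q₋₁=0, q₋₂=1):
  k=0: a=8, p=8, q=1
  k=1: a=2, p=17, q=2
  k=2: a=1, p=25, q=3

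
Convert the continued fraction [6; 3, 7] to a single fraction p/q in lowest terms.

139/22

Using pₖ = aₖpₖ₋₁ + pₖ₋₂ and qₖ = aₖqₖ₋₁ + qₖ₋₂:
  k=0: a=6, p=6, q=1
  k=1: a=3, p=19, q=3
  k=2: a=7, p=139, q=22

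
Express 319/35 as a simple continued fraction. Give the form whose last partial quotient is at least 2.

[9; 8, 1, 3]

319 = 9·35 + 4
35 = 8·4 + 3
4 = 1·3 + 1
3 = 3·1 + 0  (stop)
So 319/35 = [9; 8, 1, 3].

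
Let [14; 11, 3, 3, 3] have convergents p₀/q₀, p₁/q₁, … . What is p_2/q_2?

Using pₖ = aₖpₖ₋₁ + pₖ₋₂, qₖ = aₖqₖ₋₁ + qₖ₋₂ (with p₋₁=1, p₋₂=0, q₋₁=0, q₋₂=1):
  k=0: a=14, p=14, q=1
  k=1: a=11, p=155, q=11
  k=2: a=3, p=479, q=34

479/34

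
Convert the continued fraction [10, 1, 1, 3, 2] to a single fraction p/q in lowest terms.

169/16

Fold from the inside: start with 2/1.
  3 + 1/2 = 7/2
  1 + 2/7 = 9/7
  1 + 7/9 = 16/9
  10 + 9/16 = 169/16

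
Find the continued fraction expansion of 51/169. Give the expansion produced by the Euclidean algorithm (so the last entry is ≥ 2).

[0; 3, 3, 5, 3]

51 = 0·169 + 51
169 = 3·51 + 16
51 = 3·16 + 3
16 = 5·3 + 1
3 = 3·1 + 0  (stop)
So 51/169 = [0; 3, 3, 5, 3].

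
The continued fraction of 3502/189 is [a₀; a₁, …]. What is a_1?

1

3502 = 18·189 + 100   →  a_0 = 18
189 = 1·100 + 89   →  a_1 = 1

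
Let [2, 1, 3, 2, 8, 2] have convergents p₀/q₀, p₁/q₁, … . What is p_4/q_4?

211/76

Using pₖ = aₖpₖ₋₁ + pₖ₋₂, qₖ = aₖqₖ₋₁ + qₖ₋₂ (with p₋₁=1, p₋₂=0, q₋₁=0, q₋₂=1):
  k=0: a=2, p=2, q=1
  k=1: a=1, p=3, q=1
  k=2: a=3, p=11, q=4
  k=3: a=2, p=25, q=9
  k=4: a=8, p=211, q=76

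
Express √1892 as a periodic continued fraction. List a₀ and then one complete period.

a₀ = ⌊√1892⌋ = 43.
With m₀=0, d₀=1 and mₖ₊₁ = dₖaₖ − mₖ, dₖ₊₁ = (n − mₖ₊₁²)/dₖ, aₖ₊₁ = ⌊(a₀+mₖ₊₁)/dₖ₊₁⌋:
  k=1: m=43, d=43, a=2
  k=2: m=43, d=1, a=86
d=1 and a=2a₀=86 at k=2, so the next step gives (m, d) = (43, 43) again — its k=1 value — and the period has length 2.

[43; 2, 86]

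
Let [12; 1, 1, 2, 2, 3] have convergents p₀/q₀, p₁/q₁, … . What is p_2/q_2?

Using pₖ = aₖpₖ₋₁ + pₖ₋₂, qₖ = aₖqₖ₋₁ + qₖ₋₂ (with p₋₁=1, p₋₂=0, q₋₁=0, q₋₂=1):
  k=0: a=12, p=12, q=1
  k=1: a=1, p=13, q=1
  k=2: a=1, p=25, q=2

25/2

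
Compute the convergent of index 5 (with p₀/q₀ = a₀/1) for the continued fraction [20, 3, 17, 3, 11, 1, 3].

39841/1960

Using pₖ = aₖpₖ₋₁ + pₖ₋₂, qₖ = aₖqₖ₋₁ + qₖ₋₂ (with p₋₁=1, p₋₂=0, q₋₁=0, q₋₂=1):
  k=0: a=20, p=20, q=1
  k=1: a=3, p=61, q=3
  k=2: a=17, p=1057, q=52
  k=3: a=3, p=3232, q=159
  k=4: a=11, p=36609, q=1801
  k=5: a=1, p=39841, q=1960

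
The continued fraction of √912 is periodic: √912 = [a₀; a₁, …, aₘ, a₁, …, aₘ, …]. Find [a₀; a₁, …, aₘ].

[30; 5, 60]

a₀ = ⌊√912⌋ = 30.
With m₀=0, d₀=1 and mₖ₊₁ = dₖaₖ − mₖ, dₖ₊₁ = (n − mₖ₊₁²)/dₖ, aₖ₊₁ = ⌊(a₀+mₖ₊₁)/dₖ₊₁⌋:
  k=1: m=30, d=12, a=5
  k=2: m=30, d=1, a=60
d=1 and a=2a₀=60 at k=2, so the next step gives (m, d) = (30, 12) again — its k=1 value — and the period has length 2.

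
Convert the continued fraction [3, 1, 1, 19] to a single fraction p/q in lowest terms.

137/39

Using pₖ = aₖpₖ₋₁ + pₖ₋₂ and qₖ = aₖqₖ₋₁ + qₖ₋₂:
  k=0: a=3, p=3, q=1
  k=1: a=1, p=4, q=1
  k=2: a=1, p=7, q=2
  k=3: a=19, p=137, q=39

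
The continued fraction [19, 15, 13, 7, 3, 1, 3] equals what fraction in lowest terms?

411623/21589

Using pₖ = aₖpₖ₋₁ + pₖ₋₂ and qₖ = aₖqₖ₋₁ + qₖ₋₂:
  k=0: a=19, p=19, q=1
  k=1: a=15, p=286, q=15
  k=2: a=13, p=3737, q=196
  k=3: a=7, p=26445, q=1387
  k=4: a=3, p=83072, q=4357
  k=5: a=1, p=109517, q=5744
  k=6: a=3, p=411623, q=21589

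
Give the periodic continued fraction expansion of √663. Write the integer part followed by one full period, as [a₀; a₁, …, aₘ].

[25; 1, 2, 1, 50]

a₀ = ⌊√663⌋ = 25.
With m₀=0, d₀=1 and mₖ₊₁ = dₖaₖ − mₖ, dₖ₊₁ = (n − mₖ₊₁²)/dₖ, aₖ₊₁ = ⌊(a₀+mₖ₊₁)/dₖ₊₁⌋:
  k=1: m=25, d=38, a=1
  k=2: m=13, d=13, a=2
  k=3: m=13, d=38, a=1
  k=4: m=25, d=1, a=50
d=1 and a=2a₀=50 at k=4, so the next step gives (m, d) = (25, 38) again — its k=1 value — and the period has length 4.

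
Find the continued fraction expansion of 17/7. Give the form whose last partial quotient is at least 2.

[2; 2, 3]

17 = 2*7 + 3
7 = 2*3 + 1
3 = 3*1 + 0  (stop)
So 17/7 = [2; 2, 3].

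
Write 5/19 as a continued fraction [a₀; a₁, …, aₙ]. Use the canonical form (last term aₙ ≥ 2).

5 = 0×19 + 5
19 = 3×5 + 4
5 = 1×4 + 1
4 = 4×1 + 0  (stop)
So 5/19 = [0; 3, 1, 4].

[0; 3, 1, 4]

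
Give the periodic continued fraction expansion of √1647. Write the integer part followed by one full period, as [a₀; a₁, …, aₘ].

a₀ = ⌊√1647⌋ = 40.
With m₀=0, d₀=1 and mₖ₊₁ = dₖaₖ − mₖ, dₖ₊₁ = (n − mₖ₊₁²)/dₖ, aₖ₊₁ = ⌊(a₀+mₖ₊₁)/dₖ₊₁⌋:
  k=1: m=40, d=47, a=1
  k=2: m=7, d=34, a=1
  k=3: m=27, d=27, a=2
  k=4: m=27, d=34, a=1
  k=5: m=7, d=47, a=1
  k=6: m=40, d=1, a=80
d=1 and a=2a₀=80 at k=6, so the next step gives (m, d) = (40, 47) again — its k=1 value — and the period has length 6.

[40; 1, 1, 2, 1, 1, 80]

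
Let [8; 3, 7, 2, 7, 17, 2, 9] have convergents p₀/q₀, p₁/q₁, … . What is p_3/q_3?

391/47

Using pₖ = aₖpₖ₋₁ + pₖ₋₂, qₖ = aₖqₖ₋₁ + qₖ₋₂ (with p₋₁=1, p₋₂=0, q₋₁=0, q₋₂=1):
  k=0: a=8, p=8, q=1
  k=1: a=3, p=25, q=3
  k=2: a=7, p=183, q=22
  k=3: a=2, p=391, q=47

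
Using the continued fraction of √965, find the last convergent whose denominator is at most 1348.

14942/481

√965 = [31; 15, 1, 1, 15, 62, …] (period length 5).
Convergents:
  p_0/q_0 = 31/1
  p_1/q_1 = 466/15
  p_2/q_2 = 497/16
  p_3/q_3 = 963/31
  p_4/q_4 = 14942/481
  p_5/q_5 = 927367/29853
q_4 = 481 ≤ 1348 < 29853 = q_5, so the answer is 14942/481.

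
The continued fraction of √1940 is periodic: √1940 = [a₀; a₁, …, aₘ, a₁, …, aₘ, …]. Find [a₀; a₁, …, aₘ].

[44; 22, 88]

a₀ = ⌊√1940⌋ = 44.
With m₀=0, d₀=1 and mₖ₊₁ = dₖaₖ − mₖ, dₖ₊₁ = (n − mₖ₊₁²)/dₖ, aₖ₊₁ = ⌊(a₀+mₖ₊₁)/dₖ₊₁⌋:
  k=1: m=44, d=4, a=22
  k=2: m=44, d=1, a=88
d=1 and a=2a₀=88 at k=2, so the next step gives (m, d) = (44, 4) again — its k=1 value — and the period has length 2.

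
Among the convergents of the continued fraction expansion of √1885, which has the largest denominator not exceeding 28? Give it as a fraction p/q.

√1885 = [43; 2, 2, 2, 86, …] (period length 4).
Convergents:
  p_0/q_0 = 43/1
  p_1/q_1 = 87/2
  p_2/q_2 = 217/5
  p_3/q_3 = 521/12
  p_4/q_4 = 45023/1037
q_3 = 12 ≤ 28 < 1037 = q_4, so the answer is 521/12.

521/12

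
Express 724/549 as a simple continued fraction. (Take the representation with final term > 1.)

724 = 1×549 + 175
549 = 3×175 + 24
175 = 7×24 + 7
24 = 3×7 + 3
7 = 2×3 + 1
3 = 3×1 + 0  (stop)
So 724/549 = [1; 3, 7, 3, 2, 3].

[1; 3, 7, 3, 2, 3]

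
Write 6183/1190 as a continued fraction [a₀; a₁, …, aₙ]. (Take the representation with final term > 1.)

[5; 5, 9, 3, 8]

6183 = 5*1190 + 233
1190 = 5*233 + 25
233 = 9*25 + 8
25 = 3*8 + 1
8 = 8*1 + 0  (stop)
So 6183/1190 = [5; 5, 9, 3, 8].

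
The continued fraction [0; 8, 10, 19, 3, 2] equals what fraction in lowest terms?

1357/10991

Fold from the inside: start with 2/1.
  3 + 1/2 = 7/2
  19 + 2/7 = 135/7
  10 + 7/135 = 1357/135
  8 + 135/1357 = 10991/1357
  0 + 1357/10991 = 1357/10991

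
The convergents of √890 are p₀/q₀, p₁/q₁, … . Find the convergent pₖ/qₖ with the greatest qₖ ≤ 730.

10710/359

√890 = [29; 1, 4, 1, 58, …] (period length 4).
Convergents:
  p_0/q_0 = 29/1
  p_1/q_1 = 30/1
  p_2/q_2 = 149/5
  p_3/q_3 = 179/6
  p_4/q_4 = 10531/353
  p_5/q_5 = 10710/359
  p_6/q_6 = 53371/1789
q_5 = 359 ≤ 730 < 1789 = q_6, so the answer is 10710/359.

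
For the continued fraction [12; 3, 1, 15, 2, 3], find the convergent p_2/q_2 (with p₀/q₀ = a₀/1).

49/4

Using pₖ = aₖpₖ₋₁ + pₖ₋₂, qₖ = aₖqₖ₋₁ + qₖ₋₂ (with p₋₁=1, p₋₂=0, q₋₁=0, q₋₂=1):
  k=0: a=12, p=12, q=1
  k=1: a=3, p=37, q=3
  k=2: a=1, p=49, q=4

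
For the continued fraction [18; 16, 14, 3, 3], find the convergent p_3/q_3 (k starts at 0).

12481/691

Using pₖ = aₖpₖ₋₁ + pₖ₋₂, qₖ = aₖqₖ₋₁ + qₖ₋₂ (with p₋₁=1, p₋₂=0, q₋₁=0, q₋₂=1):
  k=0: a=18, p=18, q=1
  k=1: a=16, p=289, q=16
  k=2: a=14, p=4064, q=225
  k=3: a=3, p=12481, q=691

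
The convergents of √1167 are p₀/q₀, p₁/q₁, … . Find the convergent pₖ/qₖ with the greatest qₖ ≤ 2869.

60329/1766

√1167 = [34; 6, 5, 11, 5, 6, 68, …] (period length 6).
Convergents:
  p_0/q_0 = 34/1
  p_1/q_1 = 205/6
  p_2/q_2 = 1059/31
  p_3/q_3 = 11854/347
  p_4/q_4 = 60329/1766
  p_5/q_5 = 373828/10943
q_4 = 1766 ≤ 2869 < 10943 = q_5, so the answer is 60329/1766.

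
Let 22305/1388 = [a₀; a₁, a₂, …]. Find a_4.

3

22305 = 16·1388 + 97   →  a_0 = 16
1388 = 14·97 + 30   →  a_1 = 14
97 = 3·30 + 7   →  a_2 = 3
30 = 4·7 + 2   →  a_3 = 4
7 = 3·2 + 1   →  a_4 = 3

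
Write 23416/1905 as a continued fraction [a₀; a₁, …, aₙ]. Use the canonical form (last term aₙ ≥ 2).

[12; 3, 2, 2, 1, 8, 9]

23416 = 12*1905 + 556
1905 = 3*556 + 237
556 = 2*237 + 82
237 = 2*82 + 73
82 = 1*73 + 9
73 = 8*9 + 1
9 = 9*1 + 0  (stop)
So 23416/1905 = [12; 3, 2, 2, 1, 8, 9].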